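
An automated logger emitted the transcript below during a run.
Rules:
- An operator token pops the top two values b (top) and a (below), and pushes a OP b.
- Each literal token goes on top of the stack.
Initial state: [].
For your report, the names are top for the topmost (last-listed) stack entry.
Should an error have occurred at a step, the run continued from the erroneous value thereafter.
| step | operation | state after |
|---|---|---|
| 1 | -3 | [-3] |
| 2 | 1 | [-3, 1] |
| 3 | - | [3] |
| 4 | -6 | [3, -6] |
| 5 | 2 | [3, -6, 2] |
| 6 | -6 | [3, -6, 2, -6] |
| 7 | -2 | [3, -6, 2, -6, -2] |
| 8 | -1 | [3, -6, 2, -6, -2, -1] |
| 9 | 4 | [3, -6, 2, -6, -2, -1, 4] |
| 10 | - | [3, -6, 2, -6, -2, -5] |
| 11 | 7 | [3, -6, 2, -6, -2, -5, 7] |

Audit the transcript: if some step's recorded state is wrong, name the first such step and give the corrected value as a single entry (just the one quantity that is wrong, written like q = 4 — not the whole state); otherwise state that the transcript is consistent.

Step 1: push -3: top = -3 — no discrepancy.
Step 2: push 1: top = 1 — matches.
Step 3: -3 - 1 = -4 — the entry is off here.
Step 3 is the first one off; corrected, top = -4.

step 3, top = -4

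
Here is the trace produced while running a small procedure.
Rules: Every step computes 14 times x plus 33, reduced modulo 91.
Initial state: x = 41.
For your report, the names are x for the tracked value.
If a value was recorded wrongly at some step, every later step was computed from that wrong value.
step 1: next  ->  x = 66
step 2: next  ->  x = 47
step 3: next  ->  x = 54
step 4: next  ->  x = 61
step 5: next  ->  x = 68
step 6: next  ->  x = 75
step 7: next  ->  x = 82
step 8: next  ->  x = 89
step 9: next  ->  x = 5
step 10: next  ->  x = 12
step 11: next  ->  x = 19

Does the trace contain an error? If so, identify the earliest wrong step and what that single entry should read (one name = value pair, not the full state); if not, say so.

step 1, x = 61

1. x = (14*41 + 33) mod 91 = 61 (the recorded entry deviates here)
The audit stops at step 1: the recorded entry is wrong and should be x = 61.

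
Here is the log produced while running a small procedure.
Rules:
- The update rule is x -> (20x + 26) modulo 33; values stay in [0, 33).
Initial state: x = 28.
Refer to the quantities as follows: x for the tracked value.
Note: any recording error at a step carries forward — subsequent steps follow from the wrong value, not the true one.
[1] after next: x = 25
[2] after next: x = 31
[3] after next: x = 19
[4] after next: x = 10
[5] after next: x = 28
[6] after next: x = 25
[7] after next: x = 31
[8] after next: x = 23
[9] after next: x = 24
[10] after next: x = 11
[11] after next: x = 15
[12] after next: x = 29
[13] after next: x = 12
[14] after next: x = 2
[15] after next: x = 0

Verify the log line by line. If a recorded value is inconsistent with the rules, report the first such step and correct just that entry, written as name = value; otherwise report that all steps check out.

step 8, x = 19

Recomputing the run from the initial state:
step 1: x = 25
step 2: x = 31
step 3: x = 19
step 4: x = 10
step 5: x = 28
step 6: x = 25
step 7: x = 31
step 8: x = 19
step 9: x = 10
step 10: x = 28
step 11: x = 25
step 12: x = 31
step 13: x = 19
step 14: x = 10
step 15: x = 28
The first disagreement with the log is at step 8, where the value should be x = 19.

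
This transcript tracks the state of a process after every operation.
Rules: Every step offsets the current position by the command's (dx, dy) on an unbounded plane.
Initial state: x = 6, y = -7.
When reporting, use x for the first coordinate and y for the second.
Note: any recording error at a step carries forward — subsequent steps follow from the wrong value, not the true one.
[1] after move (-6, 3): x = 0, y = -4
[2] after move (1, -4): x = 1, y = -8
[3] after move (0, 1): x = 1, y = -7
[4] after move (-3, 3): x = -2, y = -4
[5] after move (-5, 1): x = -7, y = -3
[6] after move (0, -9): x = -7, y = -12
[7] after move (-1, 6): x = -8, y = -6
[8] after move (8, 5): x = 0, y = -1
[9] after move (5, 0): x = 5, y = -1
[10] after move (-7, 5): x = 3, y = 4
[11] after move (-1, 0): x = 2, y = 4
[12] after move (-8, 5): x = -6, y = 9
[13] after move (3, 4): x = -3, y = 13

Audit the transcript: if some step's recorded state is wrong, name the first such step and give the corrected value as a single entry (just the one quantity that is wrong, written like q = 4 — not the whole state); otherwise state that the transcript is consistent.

Recomputing the run from the initial state:
step 1: x = 0, y = -4
step 2: x = 1, y = -8
step 3: x = 1, y = -7
step 4: x = -2, y = -4
step 5: x = -7, y = -3
step 6: x = -7, y = -12
step 7: x = -8, y = -6
step 8: x = 0, y = -1
step 9: x = 5, y = -1
step 10: x = -2, y = 4
step 11: x = -3, y = 4
step 12: x = -11, y = 9
step 13: x = -8, y = 13
The first disagreement with the transcript is at step 10, where the value should be x = -2.

step 10, x = -2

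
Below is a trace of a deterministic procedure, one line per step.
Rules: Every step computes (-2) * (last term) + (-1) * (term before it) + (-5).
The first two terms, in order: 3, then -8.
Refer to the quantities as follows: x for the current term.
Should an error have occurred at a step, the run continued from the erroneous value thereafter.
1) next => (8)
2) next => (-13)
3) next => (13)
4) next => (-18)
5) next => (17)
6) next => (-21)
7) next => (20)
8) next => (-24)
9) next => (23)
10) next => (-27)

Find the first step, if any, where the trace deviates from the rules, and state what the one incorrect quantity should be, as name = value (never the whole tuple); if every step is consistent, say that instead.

Step 1: x = -2*(-8) + (-1)*(3) + (-5) = 8 — consistent with the trace.
Step 2: x = -2*(8) + (-1)*(-8) + (-5) = -13 — same as recorded.
Step 3: x = -2*(-13) + (-1)*(8) + (-5) = 13 — exactly as logged.
Step 4: x = -2*(13) + (-1)*(-13) + (-5) = -18 — consistent with the trace.
Step 5: x = -2*(-18) + (-1)*(13) + (-5) = 18 — first mismatch against the trace.
First deviation found at step 5; the corrected entry is x = 18.

step 5, x = 18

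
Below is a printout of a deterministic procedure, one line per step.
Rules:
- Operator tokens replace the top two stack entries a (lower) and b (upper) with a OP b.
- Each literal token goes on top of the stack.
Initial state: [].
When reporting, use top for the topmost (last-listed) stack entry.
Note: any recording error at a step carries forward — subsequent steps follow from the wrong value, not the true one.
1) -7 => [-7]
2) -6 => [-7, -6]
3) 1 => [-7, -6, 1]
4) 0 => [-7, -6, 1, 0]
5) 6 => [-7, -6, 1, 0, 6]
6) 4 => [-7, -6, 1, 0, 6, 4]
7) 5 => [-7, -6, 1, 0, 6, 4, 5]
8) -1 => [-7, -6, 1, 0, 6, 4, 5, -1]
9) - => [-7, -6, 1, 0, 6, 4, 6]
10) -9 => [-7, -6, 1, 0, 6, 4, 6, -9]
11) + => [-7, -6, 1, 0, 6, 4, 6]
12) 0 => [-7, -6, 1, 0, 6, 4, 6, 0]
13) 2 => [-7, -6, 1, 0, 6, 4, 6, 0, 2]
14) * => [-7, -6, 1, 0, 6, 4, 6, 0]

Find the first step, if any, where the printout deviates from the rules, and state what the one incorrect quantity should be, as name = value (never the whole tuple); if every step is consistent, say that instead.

step 1: push -7: top = -7 -> no discrepancy
step 2: push -6: top = -6 -> in agreement
step 3: push 1: top = 1 -> same as recorded
step 4: push 0: top = 0 -> no discrepancy
step 5: push 6: top = 6 -> exactly as logged
step 6: push 4: top = 4 -> checks out
step 7: push 5: top = 5 -> consistent with the printout
step 8: push -1: top = -1 -> agrees with the printout
step 9: 5 - -1 = 6 -> matches
step 10: push -9: top = -9 -> exactly as logged
step 11: 6 + -9 = -3 -> this is not what the printout shows
The audit stops at step 11: the recorded entry is wrong and should be top = -3.

step 11, top = -3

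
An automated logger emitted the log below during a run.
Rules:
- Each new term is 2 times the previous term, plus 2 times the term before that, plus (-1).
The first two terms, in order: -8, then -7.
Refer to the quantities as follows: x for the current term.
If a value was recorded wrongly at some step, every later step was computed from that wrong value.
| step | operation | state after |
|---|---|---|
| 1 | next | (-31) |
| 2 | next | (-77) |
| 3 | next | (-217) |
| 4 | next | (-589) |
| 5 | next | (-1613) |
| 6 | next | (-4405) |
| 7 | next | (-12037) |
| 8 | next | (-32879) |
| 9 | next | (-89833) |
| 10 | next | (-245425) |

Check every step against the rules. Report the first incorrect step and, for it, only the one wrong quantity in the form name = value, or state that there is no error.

Step 1: x = 2*(-7) + (2)*(-8) + (-1) = -31 — matches.
Step 2: x = 2*(-31) + (2)*(-7) + (-1) = -77 — matches.
Step 3: x = 2*(-77) + (2)*(-31) + (-1) = -217 — consistent with the log.
Step 4: x = 2*(-217) + (2)*(-77) + (-1) = -589 — verified.
Step 5: x = 2*(-589) + (2)*(-217) + (-1) = -1613 — consistent with the log.
Step 6: x = 2*(-1613) + (2)*(-589) + (-1) = -4405 — checks out.
Step 7: x = 2*(-4405) + (2)*(-1613) + (-1) = -12037 — checks out.
Step 8: x = 2*(-12037) + (2)*(-4405) + (-1) = -32885 — the entry is off here.
Conclusion: step 8 carries the first error; the entry should be x = -32885.

step 8, x = -32885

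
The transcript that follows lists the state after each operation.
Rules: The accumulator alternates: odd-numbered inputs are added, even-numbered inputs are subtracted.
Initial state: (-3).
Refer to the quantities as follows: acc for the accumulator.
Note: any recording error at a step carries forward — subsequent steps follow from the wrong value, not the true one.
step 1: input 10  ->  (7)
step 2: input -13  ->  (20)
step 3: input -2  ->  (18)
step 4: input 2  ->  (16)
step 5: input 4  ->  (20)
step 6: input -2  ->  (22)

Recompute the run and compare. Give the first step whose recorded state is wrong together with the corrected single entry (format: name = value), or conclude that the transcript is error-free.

no error

Recomputing the run from the initial state:
step 1: acc = 7
step 2: acc = 20
step 3: acc = 18
step 4: acc = 16
step 5: acc = 20
step 6: acc = 22
This matches the transcript at every step.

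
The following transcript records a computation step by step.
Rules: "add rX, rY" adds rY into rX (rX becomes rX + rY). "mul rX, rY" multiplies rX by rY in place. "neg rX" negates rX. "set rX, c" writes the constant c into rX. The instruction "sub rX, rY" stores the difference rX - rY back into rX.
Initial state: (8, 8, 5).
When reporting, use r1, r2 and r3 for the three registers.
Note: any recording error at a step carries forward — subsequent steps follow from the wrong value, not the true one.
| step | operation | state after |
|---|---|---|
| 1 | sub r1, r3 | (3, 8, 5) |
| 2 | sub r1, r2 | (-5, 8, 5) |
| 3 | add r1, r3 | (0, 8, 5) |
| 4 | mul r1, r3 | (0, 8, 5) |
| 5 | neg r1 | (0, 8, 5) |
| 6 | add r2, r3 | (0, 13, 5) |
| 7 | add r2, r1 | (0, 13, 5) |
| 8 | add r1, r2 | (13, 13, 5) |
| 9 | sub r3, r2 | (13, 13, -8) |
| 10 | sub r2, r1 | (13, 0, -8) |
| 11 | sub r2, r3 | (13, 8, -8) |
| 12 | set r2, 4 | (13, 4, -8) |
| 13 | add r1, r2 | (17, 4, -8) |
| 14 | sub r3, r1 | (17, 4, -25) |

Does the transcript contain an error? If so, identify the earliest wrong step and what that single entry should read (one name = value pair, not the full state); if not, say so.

no error

1. r1 = 8 - 5 = 3 (confirmed correct)
2. r1 = 3 - 8 = -5 (exactly as logged)
3. r1 = -5 + 5 = 0 (checks out)
4. r1 = 0 * 5 = 0 (in agreement)
5. r1 = -(0) = 0 (confirmed correct)
6. r2 = 8 + 5 = 13 (checks out)
7. r2 = 13 + 0 = 13 (same as recorded)
8. r1 = 0 + 13 = 13 (agrees with the transcript)
9. r3 = 5 - 13 = -8 (exactly as logged)
10. r2 = 13 - 13 = 0 (in agreement)
11. r2 = 0 - -8 = 8 (in agreement)
12. r2 = 4 (matches)
13. r1 = 13 + 4 = 17 (matches)
14. r3 = -8 - 17 = -25 (exactly as logged)
Nothing is out of place; the run is error-free.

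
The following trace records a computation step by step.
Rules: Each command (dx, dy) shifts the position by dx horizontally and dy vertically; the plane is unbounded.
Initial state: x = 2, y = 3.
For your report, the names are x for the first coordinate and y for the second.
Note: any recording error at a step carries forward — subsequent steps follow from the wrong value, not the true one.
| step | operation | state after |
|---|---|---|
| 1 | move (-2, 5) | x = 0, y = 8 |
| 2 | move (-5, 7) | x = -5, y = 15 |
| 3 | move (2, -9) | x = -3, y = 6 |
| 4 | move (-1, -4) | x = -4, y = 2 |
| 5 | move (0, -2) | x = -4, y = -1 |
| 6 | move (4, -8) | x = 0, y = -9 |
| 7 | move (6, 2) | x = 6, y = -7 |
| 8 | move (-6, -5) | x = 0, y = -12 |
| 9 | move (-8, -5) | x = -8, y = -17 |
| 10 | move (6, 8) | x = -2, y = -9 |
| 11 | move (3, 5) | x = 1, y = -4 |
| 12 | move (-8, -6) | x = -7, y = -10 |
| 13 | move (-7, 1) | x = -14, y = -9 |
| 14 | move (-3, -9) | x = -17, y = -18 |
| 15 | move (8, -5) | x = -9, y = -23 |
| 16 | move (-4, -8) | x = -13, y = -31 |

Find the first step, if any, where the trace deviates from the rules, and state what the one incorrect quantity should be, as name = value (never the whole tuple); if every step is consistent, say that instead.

step 5, y = 0

1. x = 2 + (-2) = 0, y = 3 + (5) = 8 (matches)
2. x = 0 + (-5) = -5, y = 8 + (7) = 15 (agrees with the trace)
3. x = -5 + (2) = -3, y = 15 + (-9) = 6 (exactly as logged)
4. x = -3 + (-1) = -4, y = 6 + (-4) = 2 (confirmed correct)
5. x = -4 + (0) = -4, y = 2 + (-2) = 0 (the trace has a different value)
First deviation found at step 5; the corrected entry is y = 0.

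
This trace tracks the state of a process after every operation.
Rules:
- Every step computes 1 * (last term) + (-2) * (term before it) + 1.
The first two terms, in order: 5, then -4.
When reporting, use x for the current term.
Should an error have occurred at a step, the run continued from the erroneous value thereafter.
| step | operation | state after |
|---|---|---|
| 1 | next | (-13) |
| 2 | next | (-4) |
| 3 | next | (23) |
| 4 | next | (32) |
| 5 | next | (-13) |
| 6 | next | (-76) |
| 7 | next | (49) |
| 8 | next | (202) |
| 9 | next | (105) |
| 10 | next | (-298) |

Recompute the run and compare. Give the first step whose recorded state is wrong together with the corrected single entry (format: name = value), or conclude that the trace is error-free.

Recomputing the run from the initial state:
step 1: x = -13
step 2: x = -4
step 3: x = 23
step 4: x = 32
step 5: x = -13
step 6: x = -76
step 7: x = -49
step 8: x = 104
step 9: x = 203
step 10: x = -4
The first disagreement with the trace is at step 7, where the value should be x = -49.

step 7, x = -49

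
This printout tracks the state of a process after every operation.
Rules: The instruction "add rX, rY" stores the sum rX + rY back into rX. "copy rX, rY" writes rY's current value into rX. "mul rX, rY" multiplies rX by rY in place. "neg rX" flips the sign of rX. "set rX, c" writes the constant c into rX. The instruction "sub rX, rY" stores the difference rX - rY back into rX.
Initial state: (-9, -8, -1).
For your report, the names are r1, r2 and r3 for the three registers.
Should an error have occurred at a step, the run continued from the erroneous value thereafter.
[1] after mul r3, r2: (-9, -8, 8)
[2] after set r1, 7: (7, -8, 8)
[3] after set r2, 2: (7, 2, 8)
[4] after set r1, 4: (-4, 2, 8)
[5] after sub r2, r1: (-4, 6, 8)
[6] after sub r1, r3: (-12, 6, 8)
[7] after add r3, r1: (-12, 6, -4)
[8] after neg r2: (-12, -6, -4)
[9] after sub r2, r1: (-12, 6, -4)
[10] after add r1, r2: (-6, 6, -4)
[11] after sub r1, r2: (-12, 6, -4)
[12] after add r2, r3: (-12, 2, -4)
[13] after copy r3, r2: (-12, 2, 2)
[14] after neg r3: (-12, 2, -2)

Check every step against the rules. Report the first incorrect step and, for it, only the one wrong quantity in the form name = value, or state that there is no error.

step 4, r1 = 4

1. r3 = -1 * -8 = 8 (exactly as logged)
2. r1 = 7 (checks out)
3. r2 = 2 (checks out)
4. r1 = 4 (a discrepancy with the printout)
That makes step 4 the first incorrect line — r1 = 4 is what it should show.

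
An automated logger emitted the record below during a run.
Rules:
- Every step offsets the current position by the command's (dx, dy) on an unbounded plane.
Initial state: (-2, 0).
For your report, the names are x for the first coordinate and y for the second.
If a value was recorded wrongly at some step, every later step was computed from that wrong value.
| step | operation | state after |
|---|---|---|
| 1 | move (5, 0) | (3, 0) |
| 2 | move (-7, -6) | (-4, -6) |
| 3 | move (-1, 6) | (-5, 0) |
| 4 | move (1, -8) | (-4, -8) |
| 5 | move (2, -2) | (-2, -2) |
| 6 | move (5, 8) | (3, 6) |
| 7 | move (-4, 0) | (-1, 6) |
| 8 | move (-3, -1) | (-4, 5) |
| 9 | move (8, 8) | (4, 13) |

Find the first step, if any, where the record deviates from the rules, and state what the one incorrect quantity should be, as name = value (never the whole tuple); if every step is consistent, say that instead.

Recomputing the run from the initial state:
step 1: x = 3, y = 0
step 2: x = -4, y = -6
step 3: x = -5, y = 0
step 4: x = -4, y = -8
step 5: x = -2, y = -10
step 6: x = 3, y = -2
step 7: x = -1, y = -2
step 8: x = -4, y = -3
step 9: x = 4, y = 5
The first disagreement with the record is at step 5, where the value should be y = -10.

step 5, y = -10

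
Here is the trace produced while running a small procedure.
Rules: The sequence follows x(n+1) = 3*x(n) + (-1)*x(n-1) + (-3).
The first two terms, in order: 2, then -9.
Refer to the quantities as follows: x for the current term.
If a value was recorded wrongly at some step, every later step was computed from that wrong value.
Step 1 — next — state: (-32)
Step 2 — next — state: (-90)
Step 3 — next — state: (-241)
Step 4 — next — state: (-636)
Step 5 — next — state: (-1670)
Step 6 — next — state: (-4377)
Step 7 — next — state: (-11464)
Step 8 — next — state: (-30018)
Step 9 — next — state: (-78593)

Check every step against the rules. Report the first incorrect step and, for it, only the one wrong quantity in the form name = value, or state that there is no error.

no error

Step 1: x = 3*(-9) + (-1)*(2) + (-3) = -32 — in agreement.
Step 2: x = 3*(-32) + (-1)*(-9) + (-3) = -90 — matches.
Step 3: x = 3*(-90) + (-1)*(-32) + (-3) = -241 — consistent with the trace.
Step 4: x = 3*(-241) + (-1)*(-90) + (-3) = -636 — verified.
Step 5: x = 3*(-636) + (-1)*(-241) + (-3) = -1670 — no discrepancy.
Step 6: x = 3*(-1670) + (-1)*(-636) + (-3) = -4377 — no discrepancy.
Step 7: x = 3*(-4377) + (-1)*(-1670) + (-3) = -11464 — agrees with the trace.
Step 8: x = 3*(-11464) + (-1)*(-4377) + (-3) = -30018 — agrees with the trace.
Step 9: x = 3*(-30018) + (-1)*(-11464) + (-3) = -78593 — no discrepancy.
All entries verified; no error found.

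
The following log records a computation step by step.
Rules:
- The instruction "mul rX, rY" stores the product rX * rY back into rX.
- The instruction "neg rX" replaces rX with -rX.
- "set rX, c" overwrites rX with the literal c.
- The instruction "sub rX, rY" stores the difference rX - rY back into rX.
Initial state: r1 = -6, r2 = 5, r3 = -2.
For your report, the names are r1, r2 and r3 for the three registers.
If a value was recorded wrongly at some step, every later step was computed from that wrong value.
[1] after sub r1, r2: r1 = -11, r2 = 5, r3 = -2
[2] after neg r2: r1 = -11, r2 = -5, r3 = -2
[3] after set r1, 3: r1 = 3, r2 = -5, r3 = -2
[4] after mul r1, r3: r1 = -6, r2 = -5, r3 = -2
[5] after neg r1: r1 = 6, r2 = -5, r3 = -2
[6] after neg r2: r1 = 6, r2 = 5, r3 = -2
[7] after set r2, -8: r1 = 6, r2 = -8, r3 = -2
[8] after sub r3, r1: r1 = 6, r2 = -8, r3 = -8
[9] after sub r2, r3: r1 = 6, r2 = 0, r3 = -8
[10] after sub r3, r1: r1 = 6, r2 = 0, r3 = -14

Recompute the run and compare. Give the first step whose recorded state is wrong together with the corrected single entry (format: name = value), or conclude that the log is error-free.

step 1: r1 = -6 - 5 = -11 -> same as recorded
step 2: r2 = -(5) = -5 -> verified
step 3: r1 = 3 -> in agreement
step 4: r1 = 3 * -2 = -6 -> no discrepancy
step 5: r1 = -(-6) = 6 -> same as recorded
step 6: r2 = -(-5) = 5 -> verified
step 7: r2 = -8 -> same as recorded
step 8: r3 = -2 - 6 = -8 -> no discrepancy
step 9: r2 = -8 - -8 = 0 -> matches
step 10: r3 = -8 - 6 = -14 -> checks out
The recomputation confirms every line.

no error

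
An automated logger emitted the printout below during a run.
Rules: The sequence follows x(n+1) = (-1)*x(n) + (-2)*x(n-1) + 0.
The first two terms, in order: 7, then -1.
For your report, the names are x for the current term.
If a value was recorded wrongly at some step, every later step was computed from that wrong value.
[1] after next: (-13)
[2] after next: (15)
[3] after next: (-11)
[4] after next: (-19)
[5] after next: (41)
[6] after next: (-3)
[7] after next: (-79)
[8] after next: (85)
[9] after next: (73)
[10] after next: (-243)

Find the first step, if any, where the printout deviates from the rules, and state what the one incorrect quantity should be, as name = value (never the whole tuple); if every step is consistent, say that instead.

step 3, x = 11

Recomputing the run from the initial state:
step 1: x = -13
step 2: x = 15
step 3: x = 11
step 4: x = -41
step 5: x = 19
step 6: x = 63
step 7: x = -101
step 8: x = -25
step 9: x = 227
step 10: x = -177
The first disagreement with the printout is at step 3, where the value should be x = 11.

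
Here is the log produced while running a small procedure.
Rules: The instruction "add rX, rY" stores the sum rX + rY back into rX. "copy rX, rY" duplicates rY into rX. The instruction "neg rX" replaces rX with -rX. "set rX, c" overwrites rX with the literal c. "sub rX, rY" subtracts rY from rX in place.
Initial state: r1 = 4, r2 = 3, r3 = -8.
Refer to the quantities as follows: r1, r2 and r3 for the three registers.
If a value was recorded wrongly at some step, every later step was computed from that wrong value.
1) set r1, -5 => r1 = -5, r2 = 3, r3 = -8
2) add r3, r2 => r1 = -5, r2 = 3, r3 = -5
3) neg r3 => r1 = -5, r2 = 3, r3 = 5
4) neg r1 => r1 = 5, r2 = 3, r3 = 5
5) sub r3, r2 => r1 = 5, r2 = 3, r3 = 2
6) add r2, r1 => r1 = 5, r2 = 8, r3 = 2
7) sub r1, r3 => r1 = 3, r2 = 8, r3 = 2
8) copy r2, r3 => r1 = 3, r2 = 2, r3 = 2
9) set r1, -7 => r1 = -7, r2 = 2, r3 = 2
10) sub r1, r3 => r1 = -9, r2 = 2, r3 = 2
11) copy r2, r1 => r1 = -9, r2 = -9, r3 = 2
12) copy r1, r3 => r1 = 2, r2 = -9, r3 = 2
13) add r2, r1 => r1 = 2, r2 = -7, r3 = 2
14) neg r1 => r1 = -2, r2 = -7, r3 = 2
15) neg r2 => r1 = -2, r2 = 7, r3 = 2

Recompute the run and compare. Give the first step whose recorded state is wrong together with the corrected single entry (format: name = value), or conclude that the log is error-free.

Step 1: r1 = -5 — consistent with the log.
Step 2: r3 = -8 + 3 = -5 — confirmed correct.
Step 3: r3 = -(-5) = 5 — checks out.
Step 4: r1 = -(-5) = 5 — in agreement.
Step 5: r3 = 5 - 3 = 2 — consistent with the log.
Step 6: r2 = 3 + 5 = 8 — in agreement.
Step 7: r1 = 5 - 2 = 3 — in agreement.
Step 8: r2 = 2 — exactly as logged.
Step 9: r1 = -7 — same as recorded.
Step 10: r1 = -7 - 2 = -9 — exactly as logged.
Step 11: r2 = -9 — verified.
Step 12: r1 = 2 — agrees with the log.
Step 13: r2 = -9 + 2 = -7 — no discrepancy.
Step 14: r1 = -(2) = -2 — consistent with the log.
Step 15: r2 = -(-7) = 7 — same as recorded.
Nothing is out of place; the run is error-free.

no error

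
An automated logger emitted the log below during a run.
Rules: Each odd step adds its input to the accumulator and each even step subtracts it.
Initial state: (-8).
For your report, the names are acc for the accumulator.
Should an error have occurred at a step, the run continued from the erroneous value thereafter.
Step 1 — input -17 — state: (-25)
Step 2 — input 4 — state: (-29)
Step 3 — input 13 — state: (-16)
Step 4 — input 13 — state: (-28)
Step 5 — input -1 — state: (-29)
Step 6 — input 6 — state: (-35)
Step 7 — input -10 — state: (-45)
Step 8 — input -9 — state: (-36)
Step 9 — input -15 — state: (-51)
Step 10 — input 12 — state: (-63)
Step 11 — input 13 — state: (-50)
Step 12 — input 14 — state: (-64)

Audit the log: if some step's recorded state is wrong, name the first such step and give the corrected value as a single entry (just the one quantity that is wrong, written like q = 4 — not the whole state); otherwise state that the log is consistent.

Recomputing the run from the initial state:
step 1: acc = -25
step 2: acc = -29
step 3: acc = -16
step 4: acc = -29
step 5: acc = -30
step 6: acc = -36
step 7: acc = -46
step 8: acc = -37
step 9: acc = -52
step 10: acc = -64
step 11: acc = -51
step 12: acc = -65
The first disagreement with the log is at step 4, where the value should be acc = -29.

step 4, acc = -29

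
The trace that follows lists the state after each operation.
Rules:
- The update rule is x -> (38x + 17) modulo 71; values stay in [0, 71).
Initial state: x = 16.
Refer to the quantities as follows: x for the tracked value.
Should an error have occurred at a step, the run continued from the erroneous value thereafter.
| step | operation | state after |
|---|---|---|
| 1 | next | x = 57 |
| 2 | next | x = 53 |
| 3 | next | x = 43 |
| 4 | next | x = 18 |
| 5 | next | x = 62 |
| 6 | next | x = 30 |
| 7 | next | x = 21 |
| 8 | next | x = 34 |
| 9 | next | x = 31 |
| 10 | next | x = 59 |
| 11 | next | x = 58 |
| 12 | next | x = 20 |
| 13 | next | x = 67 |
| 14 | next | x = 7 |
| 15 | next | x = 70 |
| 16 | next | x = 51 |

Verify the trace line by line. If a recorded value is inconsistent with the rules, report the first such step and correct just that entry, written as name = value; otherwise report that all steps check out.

step 16, x = 50

1. x = (38*16 + 17) mod 71 = 57 (checks out)
2. x = (38*57 + 17) mod 71 = 53 (verified)
3. x = (38*53 + 17) mod 71 = 43 (agrees with the trace)
4. x = (38*43 + 17) mod 71 = 18 (no discrepancy)
5. x = (38*18 + 17) mod 71 = 62 (matches)
6. x = (38*62 + 17) mod 71 = 30 (exactly as logged)
7. x = (38*30 + 17) mod 71 = 21 (in agreement)
8. x = (38*21 + 17) mod 71 = 34 (consistent with the trace)
9. x = (38*34 + 17) mod 71 = 31 (agrees with the trace)
10. x = (38*31 + 17) mod 71 = 59 (same as recorded)
11. x = (38*59 + 17) mod 71 = 58 (checks out)
12. x = (38*58 + 17) mod 71 = 20 (checks out)
13. x = (38*20 + 17) mod 71 = 67 (same as recorded)
14. x = (38*67 + 17) mod 71 = 7 (agrees with the trace)
15. x = (38*7 + 17) mod 71 = 70 (confirmed correct)
16. x = (38*70 + 17) mod 71 = 50 (the entry is off here)
So the first discrepancy is step 16, where the right value is x = 50.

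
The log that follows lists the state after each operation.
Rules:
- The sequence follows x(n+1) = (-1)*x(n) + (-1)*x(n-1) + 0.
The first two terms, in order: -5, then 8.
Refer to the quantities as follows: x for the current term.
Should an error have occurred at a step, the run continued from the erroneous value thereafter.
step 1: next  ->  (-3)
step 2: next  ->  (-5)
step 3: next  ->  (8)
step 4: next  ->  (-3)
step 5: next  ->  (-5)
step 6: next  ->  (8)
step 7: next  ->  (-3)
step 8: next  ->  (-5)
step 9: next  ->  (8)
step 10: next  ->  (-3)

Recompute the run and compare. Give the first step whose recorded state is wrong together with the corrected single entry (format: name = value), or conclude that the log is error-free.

no error

Step 1: x = -1*(8) + (-1)*(-5) + (0) = -3 — no discrepancy.
Step 2: x = -1*(-3) + (-1)*(8) + (0) = -5 — no discrepancy.
Step 3: x = -1*(-5) + (-1)*(-3) + (0) = 8 — same as recorded.
Step 4: x = -1*(8) + (-1)*(-5) + (0) = -3 — consistent with the log.
Step 5: x = -1*(-3) + (-1)*(8) + (0) = -5 — exactly as logged.
Step 6: x = -1*(-5) + (-1)*(-3) + (0) = 8 — no discrepancy.
Step 7: x = -1*(8) + (-1)*(-5) + (0) = -3 — matches.
Step 8: x = -1*(-3) + (-1)*(8) + (0) = -5 — confirmed correct.
Step 9: x = -1*(-5) + (-1)*(-3) + (0) = 8 — in agreement.
Step 10: x = -1*(8) + (-1)*(-5) + (0) = -3 — verified.
Nothing is out of place; the run is error-free.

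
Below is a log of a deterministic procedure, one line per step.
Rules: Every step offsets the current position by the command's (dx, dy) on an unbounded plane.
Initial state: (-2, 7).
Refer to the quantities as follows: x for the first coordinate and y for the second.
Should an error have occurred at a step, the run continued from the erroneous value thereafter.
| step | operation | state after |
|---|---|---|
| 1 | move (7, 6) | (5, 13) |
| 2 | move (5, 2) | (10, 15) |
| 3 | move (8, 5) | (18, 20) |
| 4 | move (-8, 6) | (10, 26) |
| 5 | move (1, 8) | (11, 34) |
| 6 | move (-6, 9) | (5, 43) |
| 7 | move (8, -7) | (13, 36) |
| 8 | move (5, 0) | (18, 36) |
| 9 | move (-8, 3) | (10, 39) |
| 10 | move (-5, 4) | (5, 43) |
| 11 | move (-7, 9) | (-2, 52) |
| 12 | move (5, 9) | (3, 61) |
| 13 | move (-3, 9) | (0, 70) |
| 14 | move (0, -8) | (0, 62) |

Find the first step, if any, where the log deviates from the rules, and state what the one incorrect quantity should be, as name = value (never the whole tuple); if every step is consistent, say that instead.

no error

Recomputing the run from the initial state:
step 1: x = 5, y = 13
step 2: x = 10, y = 15
step 3: x = 18, y = 20
step 4: x = 10, y = 26
step 5: x = 11, y = 34
step 6: x = 5, y = 43
step 7: x = 13, y = 36
step 8: x = 18, y = 36
step 9: x = 10, y = 39
step 10: x = 5, y = 43
step 11: x = -2, y = 52
step 12: x = 3, y = 61
step 13: x = 0, y = 70
step 14: x = 0, y = 62
This matches the log at every step.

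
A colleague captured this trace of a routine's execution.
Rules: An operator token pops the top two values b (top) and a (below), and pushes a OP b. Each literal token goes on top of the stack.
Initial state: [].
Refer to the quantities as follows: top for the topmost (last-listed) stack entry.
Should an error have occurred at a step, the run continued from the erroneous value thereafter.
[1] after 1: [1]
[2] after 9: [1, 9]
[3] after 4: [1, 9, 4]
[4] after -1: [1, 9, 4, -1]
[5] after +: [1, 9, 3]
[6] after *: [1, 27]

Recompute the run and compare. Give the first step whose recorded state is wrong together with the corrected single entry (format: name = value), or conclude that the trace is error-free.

Recomputing the run from the initial state:
step 1: [1]
step 2: [1, 9]
step 3: [1, 9, 4]
step 4: [1, 9, 4, -1]
step 5: [1, 9, 3]
step 6: [1, 27]
This matches the trace at every step.

no error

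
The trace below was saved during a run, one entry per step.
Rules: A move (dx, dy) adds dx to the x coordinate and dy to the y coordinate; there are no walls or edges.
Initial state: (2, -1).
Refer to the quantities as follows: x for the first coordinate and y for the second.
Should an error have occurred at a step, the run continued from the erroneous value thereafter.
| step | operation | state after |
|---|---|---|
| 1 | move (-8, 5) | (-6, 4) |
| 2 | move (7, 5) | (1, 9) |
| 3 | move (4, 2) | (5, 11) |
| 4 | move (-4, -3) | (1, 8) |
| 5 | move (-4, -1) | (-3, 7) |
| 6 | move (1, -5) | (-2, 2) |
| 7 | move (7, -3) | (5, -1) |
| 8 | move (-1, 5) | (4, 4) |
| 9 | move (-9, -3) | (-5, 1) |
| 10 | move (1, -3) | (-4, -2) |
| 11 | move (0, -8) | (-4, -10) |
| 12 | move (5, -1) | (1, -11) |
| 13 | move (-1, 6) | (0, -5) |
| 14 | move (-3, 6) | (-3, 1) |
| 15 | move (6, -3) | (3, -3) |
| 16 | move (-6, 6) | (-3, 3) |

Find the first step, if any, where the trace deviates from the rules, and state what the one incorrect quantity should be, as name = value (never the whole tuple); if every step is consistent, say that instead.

step 15, y = -2

step 1: x = 2 + (-8) = -6, y = -1 + (5) = 4 -> in agreement
step 2: x = -6 + (7) = 1, y = 4 + (5) = 9 -> matches
step 3: x = 1 + (4) = 5, y = 9 + (2) = 11 -> same as recorded
step 4: x = 5 + (-4) = 1, y = 11 + (-3) = 8 -> agrees with the trace
step 5: x = 1 + (-4) = -3, y = 8 + (-1) = 7 -> checks out
step 6: x = -3 + (1) = -2, y = 7 + (-5) = 2 -> confirmed correct
step 7: x = -2 + (7) = 5, y = 2 + (-3) = -1 -> matches
step 8: x = 5 + (-1) = 4, y = -1 + (5) = 4 -> matches
step 9: x = 4 + (-9) = -5, y = 4 + (-3) = 1 -> checks out
step 10: x = -5 + (1) = -4, y = 1 + (-3) = -2 -> no discrepancy
step 11: x = -4 + (0) = -4, y = -2 + (-8) = -10 -> checks out
step 12: x = -4 + (5) = 1, y = -10 + (-1) = -11 -> verified
step 13: x = 1 + (-1) = 0, y = -11 + (6) = -5 -> in agreement
step 14: x = 0 + (-3) = -3, y = -5 + (6) = 1 -> checks out
step 15: x = -3 + (6) = 3, y = 1 + (-3) = -2 -> a discrepancy with the trace
So the first discrepancy is step 15, where the right value is y = -2.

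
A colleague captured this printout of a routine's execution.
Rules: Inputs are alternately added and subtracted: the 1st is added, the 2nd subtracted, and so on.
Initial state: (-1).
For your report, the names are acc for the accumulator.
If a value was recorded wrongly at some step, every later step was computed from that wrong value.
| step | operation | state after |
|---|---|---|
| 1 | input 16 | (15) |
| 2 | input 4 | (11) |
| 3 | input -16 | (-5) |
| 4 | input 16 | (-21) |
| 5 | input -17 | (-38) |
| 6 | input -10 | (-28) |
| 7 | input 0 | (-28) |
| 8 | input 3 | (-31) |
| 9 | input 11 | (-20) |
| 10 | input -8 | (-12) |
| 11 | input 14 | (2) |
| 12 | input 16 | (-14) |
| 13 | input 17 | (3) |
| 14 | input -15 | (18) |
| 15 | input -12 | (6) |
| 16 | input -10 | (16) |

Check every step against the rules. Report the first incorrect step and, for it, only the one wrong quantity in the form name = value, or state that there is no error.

no error

Recomputing the run from the initial state:
step 1: acc = 15
step 2: acc = 11
step 3: acc = -5
step 4: acc = -21
step 5: acc = -38
step 6: acc = -28
step 7: acc = -28
step 8: acc = -31
step 9: acc = -20
step 10: acc = -12
step 11: acc = 2
step 12: acc = -14
step 13: acc = 3
step 14: acc = 18
step 15: acc = 6
step 16: acc = 16
This matches the printout at every step.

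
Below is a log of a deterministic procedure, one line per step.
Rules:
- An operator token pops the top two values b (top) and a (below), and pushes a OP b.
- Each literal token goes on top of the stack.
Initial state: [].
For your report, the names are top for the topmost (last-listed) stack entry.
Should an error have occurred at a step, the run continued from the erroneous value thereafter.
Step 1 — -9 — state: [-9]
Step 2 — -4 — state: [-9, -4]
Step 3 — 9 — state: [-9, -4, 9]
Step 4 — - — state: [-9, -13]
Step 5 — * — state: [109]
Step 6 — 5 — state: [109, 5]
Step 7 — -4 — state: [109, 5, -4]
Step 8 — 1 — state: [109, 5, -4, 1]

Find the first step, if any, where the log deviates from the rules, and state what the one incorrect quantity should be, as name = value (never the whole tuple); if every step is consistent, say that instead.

Step 1: push -9: top = -9 — consistent with the log.
Step 2: push -4: top = -4 — same as recorded.
Step 3: push 9: top = 9 — consistent with the log.
Step 4: -4 - 9 = -13 — matches.
Step 5: -9 * -13 = 117 — first mismatch against the log.
First incorrect step: 5; the correct value is top = 117.

step 5, top = 117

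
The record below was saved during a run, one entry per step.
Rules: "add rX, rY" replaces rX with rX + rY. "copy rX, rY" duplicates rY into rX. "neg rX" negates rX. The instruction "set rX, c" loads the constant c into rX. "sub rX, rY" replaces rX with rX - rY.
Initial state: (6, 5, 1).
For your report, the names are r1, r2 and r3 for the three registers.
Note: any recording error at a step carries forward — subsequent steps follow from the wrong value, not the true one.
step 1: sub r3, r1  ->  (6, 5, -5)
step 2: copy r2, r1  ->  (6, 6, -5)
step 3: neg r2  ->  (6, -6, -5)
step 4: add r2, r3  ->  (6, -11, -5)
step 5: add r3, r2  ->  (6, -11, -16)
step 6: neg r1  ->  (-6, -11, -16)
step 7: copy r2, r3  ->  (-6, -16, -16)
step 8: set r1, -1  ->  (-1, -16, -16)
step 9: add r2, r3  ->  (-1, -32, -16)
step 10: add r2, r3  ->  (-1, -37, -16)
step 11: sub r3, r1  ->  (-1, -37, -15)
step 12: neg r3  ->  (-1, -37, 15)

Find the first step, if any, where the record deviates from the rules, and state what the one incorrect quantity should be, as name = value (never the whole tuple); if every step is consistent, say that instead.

Step 1: r3 = 1 - 6 = -5 — exactly as logged.
Step 2: r2 = 6 — consistent with the record.
Step 3: r2 = -(6) = -6 — confirmed correct.
Step 4: r2 = -6 + -5 = -11 — same as recorded.
Step 5: r3 = -5 + -11 = -16 — verified.
Step 6: r1 = -(6) = -6 — consistent with the record.
Step 7: r2 = -16 — matches.
Step 8: r1 = -1 — matches.
Step 9: r2 = -16 + -16 = -32 — no discrepancy.
Step 10: r2 = -32 + -16 = -48 — not what was recorded.
The audit stops at step 10: the recorded entry is wrong and should be r2 = -48.

step 10, r2 = -48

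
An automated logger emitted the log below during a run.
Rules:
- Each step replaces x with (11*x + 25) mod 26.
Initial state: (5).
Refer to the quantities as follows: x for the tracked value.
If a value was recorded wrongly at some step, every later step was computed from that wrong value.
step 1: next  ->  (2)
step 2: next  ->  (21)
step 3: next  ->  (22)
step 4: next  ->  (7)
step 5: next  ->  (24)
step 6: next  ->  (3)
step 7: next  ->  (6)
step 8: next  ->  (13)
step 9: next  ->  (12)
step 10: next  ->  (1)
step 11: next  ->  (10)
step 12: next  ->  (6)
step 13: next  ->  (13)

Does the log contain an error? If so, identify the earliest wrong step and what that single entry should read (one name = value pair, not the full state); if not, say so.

1. x = (11*5 + 25) mod 26 = 2 (agrees with the log)
2. x = (11*2 + 25) mod 26 = 21 (matches)
3. x = (11*21 + 25) mod 26 = 22 (agrees with the log)
4. x = (11*22 + 25) mod 26 = 7 (consistent with the log)
5. x = (11*7 + 25) mod 26 = 24 (consistent with the log)
6. x = (11*24 + 25) mod 26 = 3 (exactly as logged)
7. x = (11*3 + 25) mod 26 = 6 (exactly as logged)
8. x = (11*6 + 25) mod 26 = 13 (confirmed correct)
9. x = (11*13 + 25) mod 26 = 12 (matches)
10. x = (11*12 + 25) mod 26 = 1 (in agreement)
11. x = (11*1 + 25) mod 26 = 10 (confirmed correct)
12. x = (11*10 + 25) mod 26 = 5 (the recorded entry deviates here)
The earliest wrong entry is at step 12: it should read x = 5.

step 12, x = 5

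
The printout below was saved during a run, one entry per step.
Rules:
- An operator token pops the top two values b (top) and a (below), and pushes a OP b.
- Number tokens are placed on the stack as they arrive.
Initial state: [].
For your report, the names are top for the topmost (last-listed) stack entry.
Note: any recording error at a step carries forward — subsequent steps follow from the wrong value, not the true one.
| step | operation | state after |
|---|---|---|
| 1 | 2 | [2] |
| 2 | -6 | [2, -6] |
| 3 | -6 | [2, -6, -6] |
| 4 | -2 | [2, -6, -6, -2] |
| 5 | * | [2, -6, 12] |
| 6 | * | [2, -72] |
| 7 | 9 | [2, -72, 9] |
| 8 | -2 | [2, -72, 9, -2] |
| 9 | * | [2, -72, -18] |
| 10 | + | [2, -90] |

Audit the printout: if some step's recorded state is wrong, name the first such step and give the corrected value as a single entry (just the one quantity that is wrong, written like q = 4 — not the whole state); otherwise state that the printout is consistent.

no error

Recomputing the run from the initial state:
step 1: [2]
step 2: [2, -6]
step 3: [2, -6, -6]
step 4: [2, -6, -6, -2]
step 5: [2, -6, 12]
step 6: [2, -72]
step 7: [2, -72, 9]
step 8: [2, -72, 9, -2]
step 9: [2, -72, -18]
step 10: [2, -90]
This matches the printout at every step.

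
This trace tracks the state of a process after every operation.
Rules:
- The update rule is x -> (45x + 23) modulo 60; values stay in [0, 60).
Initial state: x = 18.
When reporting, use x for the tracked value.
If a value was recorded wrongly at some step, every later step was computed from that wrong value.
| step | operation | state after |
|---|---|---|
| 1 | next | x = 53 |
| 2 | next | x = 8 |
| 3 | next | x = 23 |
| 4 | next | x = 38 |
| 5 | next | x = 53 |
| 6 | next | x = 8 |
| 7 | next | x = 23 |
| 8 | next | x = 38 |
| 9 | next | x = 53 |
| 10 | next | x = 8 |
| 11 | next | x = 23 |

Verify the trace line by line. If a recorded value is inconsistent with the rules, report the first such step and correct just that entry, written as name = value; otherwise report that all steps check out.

Recomputing the run from the initial state:
step 1: x = 53
step 2: x = 8
step 3: x = 23
step 4: x = 38
step 5: x = 53
step 6: x = 8
step 7: x = 23
step 8: x = 38
step 9: x = 53
step 10: x = 8
step 11: x = 23
This matches the trace at every step.

no error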